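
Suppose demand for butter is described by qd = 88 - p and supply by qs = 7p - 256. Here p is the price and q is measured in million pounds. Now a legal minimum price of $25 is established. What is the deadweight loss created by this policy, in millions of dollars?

In a free market, 88 - p = 7p - 256 gives the equilibrium p* = 43, q* = 45.
Since 25 is below p* = 43, the floor does not bind and the free-market outcome prevails.
Since the control does not bind, no trades are prevented and deadweight loss is zero.

0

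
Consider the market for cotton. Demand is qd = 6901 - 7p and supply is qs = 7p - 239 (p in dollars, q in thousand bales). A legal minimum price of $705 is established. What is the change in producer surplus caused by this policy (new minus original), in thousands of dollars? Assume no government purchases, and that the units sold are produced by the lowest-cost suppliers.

250282.5

Without the control the market clears where 6901 - 7p = 7p - 239, i.e. p* = 510 and q* = 3331.
The floor of 705 is above the equilibrium price 510, so it binds.
At p = 705: qd = 6901 - 7·705 = 1966 and qs = 7·705 - 239 = 4696.
Producer surplus without the control is ½ · (510 - 239/7) · 3331 = 11095561/14.
With the floor, 1966 units are sold at 705. The supply price at q = 1966 is 315, so PS = ½ · [(705 - 239/7) + (705 - 315)] · 1966 = 7299758/7.
Change in producer surplus = 7299758/7 - 11095561/14 = 250282.5.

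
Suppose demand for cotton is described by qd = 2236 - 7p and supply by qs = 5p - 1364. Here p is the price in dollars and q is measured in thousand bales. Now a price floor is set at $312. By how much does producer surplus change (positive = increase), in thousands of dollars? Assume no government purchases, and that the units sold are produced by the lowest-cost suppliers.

In a free market, 2236 - 7p = 5p - 1364 gives the equilibrium p* = 300, q* = 136.
Since 312 > 300, the floor is binding.
At p = 312: qd = 2236 - 7·312 = 52 and qs = 5·312 - 1364 = 196.
Producer surplus without the control is ½ · (300 - 272.8) · 136 = 1849.6.
With the floor, 52 units are sold at 312. The supply price at q = 52 is 283.2, so PS = ½ · [(312 - 272.8) + (312 - 283.2)] · 52 = 1768.
Change in producer surplus = 1768 - 1849.6 = -81.6.

-81.6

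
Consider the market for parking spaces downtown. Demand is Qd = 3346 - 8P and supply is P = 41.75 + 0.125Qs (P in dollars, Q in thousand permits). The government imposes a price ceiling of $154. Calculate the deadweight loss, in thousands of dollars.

46208

Rearranging supply gives Qs = 8P - 334. In a free market, 3346 - 8P = 8P - 334 gives the equilibrium P* = 230, Q* = 1506.
Because the ceiling (154) lies below the market-clearing price, it is binding.
At P = 154: Qd = 3346 - 8·154 = 2114 and Qs = 8·154 - 334 = 898.
Quantity traded falls to 898. At Q = 898 the demand price is (3346 - 898)/8 = 306 and the supply price is (334 + 898)/8 = 154.
Deadweight loss = ½ · (306 - 154) · (1506 - 898) = ½ · 152 · 608 = 46208.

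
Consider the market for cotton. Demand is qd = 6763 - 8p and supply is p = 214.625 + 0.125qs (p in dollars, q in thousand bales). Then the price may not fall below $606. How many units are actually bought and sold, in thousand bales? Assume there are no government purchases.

Rearranging supply gives qs = 8p - 1717. In a free market, 6763 - 8p = 8p - 1717 gives the equilibrium p* = 530, q* = 2523.
Since 606 > 530, the floor is binding.
At p = 606: qd = 6763 - 8·606 = 1915 and qs = 8·606 - 1717 = 3131.
The quantity actually transacted is the short side, demand: 1915.

1915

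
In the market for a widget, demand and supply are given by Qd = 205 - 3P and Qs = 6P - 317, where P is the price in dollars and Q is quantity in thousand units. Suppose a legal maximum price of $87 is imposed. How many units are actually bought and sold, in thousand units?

31

Without the control the market clears where 205 - 3P = 6P - 317, i.e. P* = 58 and Q* = 31.
Since 87 is above P* = 58, the ceiling does not bind and the free-market outcome prevails.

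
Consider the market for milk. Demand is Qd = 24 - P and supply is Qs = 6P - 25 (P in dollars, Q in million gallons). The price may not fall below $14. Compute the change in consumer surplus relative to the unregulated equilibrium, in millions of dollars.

Setting quantity demanded equal to quantity supplied, 24 - P = 6P - 25, gives P* = 7 and Q* = 17.
The floor of 14 is above the equilibrium price 7, so it binds.
At P = 14: Qd = 24 - 14 = 10 and Qs = 6·14 - 25 = 59.
Consumer surplus without the control is ½ · (24 - 7) · 17 = 144.5.
With the floor, consumers buy 10 units at 14, so CS = ½ · (24 - 14) · 10 = 50.
Change in consumer surplus = 50 - 144.5 = -94.5.

-94.5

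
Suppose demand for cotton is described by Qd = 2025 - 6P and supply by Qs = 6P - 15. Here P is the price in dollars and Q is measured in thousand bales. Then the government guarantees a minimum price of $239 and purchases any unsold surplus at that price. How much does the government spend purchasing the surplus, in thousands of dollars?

197892

In a free market, 2025 - 6P = 6P - 15 gives the equilibrium P* = 170, Q* = 1005.
Because the floor (239) lies above the market-clearing price, it is binding.
At P = 239: Qd = 2025 - 6·239 = 591 and Qs = 6·239 - 15 = 1419.
Surplus = Qs - Qd = 828.
Government expenditure = surplus × support price = 828 × 239 = 197892.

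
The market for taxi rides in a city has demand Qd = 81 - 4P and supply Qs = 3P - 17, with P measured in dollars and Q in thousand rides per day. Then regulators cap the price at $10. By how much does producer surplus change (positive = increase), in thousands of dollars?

Equilibrium: 81 - 4P = 3P - 17, so 98 = 7P and P* = 14, Q* = 25.
Because the ceiling (10) lies below the market-clearing price, it is binding.
At P = 10: Qd = 81 - 4·10 = 41 and Qs = 3·10 - 17 = 13.
Producer surplus without the control is ½ · (14 - 17/3) · 25 = 625/6.
With the ceiling, producers sell 13 units at 10, so PS = ½ · (10 - 17/3) · 13 = 169/6.
Change in producer surplus = 169/6 - 625/6 = -76.

-76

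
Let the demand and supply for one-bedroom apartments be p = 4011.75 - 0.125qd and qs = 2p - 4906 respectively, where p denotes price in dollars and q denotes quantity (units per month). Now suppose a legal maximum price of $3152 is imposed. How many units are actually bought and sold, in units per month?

1398

Rearranging demand gives qd = 32094 - 8p. Setting quantity demanded equal to quantity supplied, 32094 - 8p = 2p - 4906, gives p* = 3700 and q* = 2494.
Since 3152 < 3700, the ceiling is binding.
At p = 3152: qd = 32094 - 8·3152 = 6878 and qs = 2·3152 - 4906 = 1398.
The quantity actually transacted is the short side, supply: 1398.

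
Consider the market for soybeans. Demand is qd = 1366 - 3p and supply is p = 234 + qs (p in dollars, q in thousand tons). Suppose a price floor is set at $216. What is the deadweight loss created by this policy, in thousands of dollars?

Rearranging supply gives qs = p - 234. In a free market, 1366 - 3p = p - 234 gives the equilibrium p* = 400, q* = 166.
The floor of 216 is below the equilibrium price 400, so it is not binding; the market clears at p* = 400, q* = 166.
Since the control does not bind, no trades are prevented and deadweight loss is zero.

0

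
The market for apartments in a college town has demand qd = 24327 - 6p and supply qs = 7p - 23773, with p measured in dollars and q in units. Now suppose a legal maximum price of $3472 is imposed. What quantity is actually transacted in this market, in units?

531

In a free market, 24327 - 6p = 7p - 23773 gives the equilibrium p* = 3700, q* = 2127.
Because the ceiling (3472) lies below the market-clearing price, it is binding.
At p = 3472: qd = 24327 - 6·3472 = 3495 and qs = 7·3472 - 23773 = 531.
The quantity actually transacted is the short side, supply: 531.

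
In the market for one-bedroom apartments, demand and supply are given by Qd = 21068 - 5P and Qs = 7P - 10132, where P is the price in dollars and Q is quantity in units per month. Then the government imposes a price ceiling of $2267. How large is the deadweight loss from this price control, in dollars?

In a free market, 21068 - 5P = 7P - 10132 gives the equilibrium P* = 2600, Q* = 8068.
Because the ceiling (2267) lies below the market-clearing price, it is binding.
At P = 2267: Qd = 21068 - 5·2267 = 9733 and Qs = 7·2267 - 10132 = 5737.
Quantity traded falls to 5737. At Q = 5737 the demand price is (21068 - 5737)/5 = 3066.2 and the supply price is (10132 + 5737)/7 = 2267.
Deadweight loss = ½ · (3066.2 - 2267) · (8068 - 5737) = ½ · 799.2 · 2331 = 931467.6.

931467.6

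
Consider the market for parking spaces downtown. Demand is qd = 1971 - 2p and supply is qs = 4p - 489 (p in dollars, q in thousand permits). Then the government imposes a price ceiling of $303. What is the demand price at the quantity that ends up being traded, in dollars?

624

Without the control the market clears where 1971 - 2p = 4p - 489, i.e. p* = 410 and q* = 1151.
The ceiling of 303 is below the equilibrium price 410, so it binds.
At p = 303: qd = 1971 - 2·303 = 1365 and qs = 4·303 - 489 = 723.
Only 723 units reach the market. On the demand curve, the marginal buyer's willingness to pay at q = 723 is (1971 - 723)/2 = 624.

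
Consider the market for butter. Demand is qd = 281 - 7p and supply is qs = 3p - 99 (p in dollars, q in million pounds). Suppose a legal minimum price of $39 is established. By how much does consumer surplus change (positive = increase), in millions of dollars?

In a free market, 281 - 7p = 3p - 99 gives the equilibrium p* = 38, q* = 15.
Because the floor (39) lies above the market-clearing price, it is binding.
At p = 39: qd = 281 - 7·39 = 8 and qs = 3·39 - 99 = 18.
Consumer surplus without the control is ½ · (281/7 - 38) · 15 = 225/14.
With the floor, consumers buy 8 units at 39, so CS = ½ · (281/7 - 39) · 8 = 32/7.
Change in consumer surplus = 32/7 - 225/14 = -11.5.

-11.5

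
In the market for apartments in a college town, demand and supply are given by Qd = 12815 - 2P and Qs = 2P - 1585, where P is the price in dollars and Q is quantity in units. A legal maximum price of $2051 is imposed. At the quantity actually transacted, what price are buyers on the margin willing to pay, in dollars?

5149

Equilibrium: 12815 - 2P = 2P - 1585, so 14400 = 4P and P* = 3600, Q* = 5615.
Because the ceiling (2051) lies below the market-clearing price, it is binding.
At P = 2051: Qd = 12815 - 2·2051 = 8713 and Qs = 2·2051 - 1585 = 2517.
Only 2517 units reach the market. On the demand curve, the marginal buyer's willingness to pay at Q = 2517 is (12815 - 2517)/2 = 5149.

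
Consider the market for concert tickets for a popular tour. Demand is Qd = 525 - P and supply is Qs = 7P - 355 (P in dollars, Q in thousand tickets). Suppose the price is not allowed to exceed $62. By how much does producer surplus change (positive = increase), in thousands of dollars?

-11856

Equilibrium: 525 - P = 7P - 355, so 880 = 8P and P* = 110, Q* = 415.
Because the ceiling (62) lies below the market-clearing price, it is binding.
At P = 62: Qd = 525 - 62 = 463 and Qs = 7·62 - 355 = 79.
Producer surplus without the control is ½ · (110 - 355/7) · 415 = 172225/14.
With the ceiling, producers sell 79 units at 62, so PS = ½ · (62 - 355/7) · 79 = 6241/14.
Change in producer surplus = 6241/14 - 172225/14 = -11856.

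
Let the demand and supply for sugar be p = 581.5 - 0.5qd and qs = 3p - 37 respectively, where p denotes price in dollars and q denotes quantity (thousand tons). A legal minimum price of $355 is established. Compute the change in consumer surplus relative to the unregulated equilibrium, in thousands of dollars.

-65320

Rearranging demand gives qd = 1163 - 2p. Setting quantity demanded equal to quantity supplied, 1163 - 2p = 3p - 37, gives p* = 240 and q* = 683.
Because the floor (355) lies above the market-clearing price, it is binding.
At p = 355: qd = 1163 - 2·355 = 453 and qs = 3·355 - 37 = 1028.
Consumer surplus without the control is ½ · (581.5 - 240) · 683 = 116622.25.
With the floor, consumers buy 453 units at 355, so CS = ½ · (581.5 - 355) · 453 = 51302.25.
Change in consumer surplus = 51302.25 - 116622.25 = -65320.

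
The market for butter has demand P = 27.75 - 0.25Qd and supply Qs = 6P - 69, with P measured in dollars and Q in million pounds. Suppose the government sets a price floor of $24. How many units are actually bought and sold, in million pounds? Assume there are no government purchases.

Rearranging demand gives Qd = 111 - 4P. Without the control the market clears where 111 - 4P = 6P - 69, i.e. P* = 18 and Q* = 39.
Since 24 > 18, the floor is binding.
At P = 24: Qd = 111 - 4·24 = 15 and Qs = 6·24 - 69 = 75.
The quantity actually transacted is the short side, demand: 15.

15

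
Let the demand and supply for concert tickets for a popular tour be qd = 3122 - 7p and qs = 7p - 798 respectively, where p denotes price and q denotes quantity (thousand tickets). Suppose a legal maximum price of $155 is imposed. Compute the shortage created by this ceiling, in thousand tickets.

1750

Without the control the market clears where 3122 - 7p = 7p - 798, i.e. p* = 280 and q* = 1162.
The ceiling of 155 is below the equilibrium price 280, so it binds.
At p = 155: qd = 3122 - 7·155 = 2037 and qs = 7·155 - 798 = 287.
Shortage = qd - qs = 2037 - 287 = 1750.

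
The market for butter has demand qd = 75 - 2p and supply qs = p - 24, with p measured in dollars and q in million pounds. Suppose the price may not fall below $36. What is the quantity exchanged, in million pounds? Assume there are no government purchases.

Setting quantity demanded equal to quantity supplied, 75 - 2p = p - 24, gives p* = 33 and q* = 9.
Since 36 > 33, the floor is binding.
At p = 36: qd = 75 - 2·36 = 3 and qs = 36 - 24 = 12.
The quantity actually transacted is the short side, demand: 3.

3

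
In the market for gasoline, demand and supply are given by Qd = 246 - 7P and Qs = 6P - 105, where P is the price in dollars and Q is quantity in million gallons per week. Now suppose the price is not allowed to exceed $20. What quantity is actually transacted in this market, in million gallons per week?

Equilibrium: 246 - 7P = 6P - 105, so 351 = 13P and P* = 27, Q* = 57.
Because the ceiling (20) lies below the market-clearing price, it is binding.
At P = 20: Qd = 246 - 7·20 = 106 and Qs = 6·20 - 105 = 15.
The quantity actually transacted is the short side, supply: 15.

15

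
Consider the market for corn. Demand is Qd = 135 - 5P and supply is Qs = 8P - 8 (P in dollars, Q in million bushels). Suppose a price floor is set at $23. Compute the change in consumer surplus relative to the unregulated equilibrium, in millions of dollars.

-600

Setting quantity demanded equal to quantity supplied, 135 - 5P = 8P - 8, gives P* = 11 and Q* = 80.
Since 23 > 11, the floor is binding.
At P = 23: Qd = 135 - 5·23 = 20 and Qs = 8·23 - 8 = 176.
Consumer surplus without the control is ½ · (27 - 11) · 80 = 640.
With the floor, consumers buy 20 units at 23, so CS = ½ · (27 - 23) · 20 = 40.
Change in consumer surplus = 40 - 640 = -600.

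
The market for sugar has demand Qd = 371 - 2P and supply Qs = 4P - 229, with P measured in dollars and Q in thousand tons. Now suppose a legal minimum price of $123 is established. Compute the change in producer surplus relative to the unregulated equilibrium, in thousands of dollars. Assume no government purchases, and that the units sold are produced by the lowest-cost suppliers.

Without the control the market clears where 371 - 2P = 4P - 229, i.e. P* = 100 and Q* = 171.
Since 123 > 100, the floor is binding.
At P = 123: Qd = 371 - 2·123 = 125 and Qs = 4·123 - 229 = 263.
Producer surplus without the control is ½ · (100 - 57.25) · 171 = 3655.125.
With the floor, 125 units are sold at 123. The supply price at Q = 125 is 88.5, so PS = ½ · [(123 - 57.25) + (123 - 88.5)] · 125 = 6265.625.
Change in producer surplus = 6265.625 - 3655.125 = 2610.5.

2610.5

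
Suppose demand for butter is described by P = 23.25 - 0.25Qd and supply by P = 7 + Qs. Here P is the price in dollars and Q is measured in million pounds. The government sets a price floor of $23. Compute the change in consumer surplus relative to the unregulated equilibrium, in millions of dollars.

Rearranging demand gives Qd = 93 - 4P; rearranging supply gives Qs = P - 7. In a free market, 93 - 4P = P - 7 gives the equilibrium P* = 20, Q* = 13.
Since 23 > 20, the floor is binding.
At P = 23: Qd = 93 - 4·23 = 1 and Qs = 23 - 7 = 16.
Consumer surplus without the control is ½ · (23.25 - 20) · 13 = 21.125.
With the floor, consumers buy 1 units at 23, so CS = ½ · (23.25 - 23) · 1 = 0.125.
Change in consumer surplus = 0.125 - 21.125 = -21.

-21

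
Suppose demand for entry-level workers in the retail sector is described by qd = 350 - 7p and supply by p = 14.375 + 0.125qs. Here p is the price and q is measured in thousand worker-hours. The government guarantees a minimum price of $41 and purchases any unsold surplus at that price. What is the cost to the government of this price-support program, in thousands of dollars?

Rearranging supply gives qs = 8p - 115. Setting quantity demanded equal to quantity supplied, 350 - 7p = 8p - 115, gives p* = 31 and q* = 133.
The floor of 41 is above the equilibrium price 31, so it binds.
At p = 41: qd = 350 - 7·41 = 63 and qs = 8·41 - 115 = 213.
Surplus = qs - qd = 150.
Government expenditure = surplus × support price = 150 × 41 = 6150.

6150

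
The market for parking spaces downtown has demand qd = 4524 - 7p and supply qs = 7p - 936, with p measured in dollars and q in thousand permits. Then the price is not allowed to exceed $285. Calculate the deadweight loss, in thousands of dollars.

77175

Setting quantity demanded equal to quantity supplied, 4524 - 7p = 7p - 936, gives p* = 390 and q* = 1794.
The ceiling of 285 is below the equilibrium price 390, so it binds.
At p = 285: qd = 4524 - 7·285 = 2529 and qs = 7·285 - 936 = 1059.
Quantity traded falls to 1059. At q = 1059 the demand price is (4524 - 1059)/7 = 495 and the supply price is (936 + 1059)/7 = 285.
Deadweight loss = ½ · (495 - 285) · (1794 - 1059) = ½ · 210 · 735 = 77175.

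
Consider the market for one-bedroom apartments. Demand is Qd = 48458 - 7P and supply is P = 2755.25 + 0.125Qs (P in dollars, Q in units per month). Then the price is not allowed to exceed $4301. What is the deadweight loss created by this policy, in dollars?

Rearranging supply gives Qs = 8P - 22042. Without the control the market clears where 48458 - 7P = 8P - 22042, i.e. P* = 4700 and Q* = 15558.
The ceiling of 4301 is below the equilibrium price 4700, so it binds.
At P = 4301: Qd = 48458 - 7·4301 = 18351 and Qs = 8·4301 - 22042 = 12366.
Quantity traded falls to 12366. At Q = 12366 the demand price is (48458 - 12366)/7 = 5156 and the supply price is (22042 + 12366)/8 = 4301.
Deadweight loss = ½ · (5156 - 4301) · (15558 - 12366) = ½ · 855 · 3192 = 1364580.

1364580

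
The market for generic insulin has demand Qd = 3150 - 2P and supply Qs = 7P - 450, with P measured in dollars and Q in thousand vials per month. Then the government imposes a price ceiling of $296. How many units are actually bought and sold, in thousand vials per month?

Equilibrium: 3150 - 2P = 7P - 450, so 3600 = 9P and P* = 400, Q* = 2350.
Since 296 < 400, the ceiling is binding.
At P = 296: Qd = 3150 - 2·296 = 2558 and Qs = 7·296 - 450 = 1622.
The quantity actually transacted is the short side, supply: 1622.

1622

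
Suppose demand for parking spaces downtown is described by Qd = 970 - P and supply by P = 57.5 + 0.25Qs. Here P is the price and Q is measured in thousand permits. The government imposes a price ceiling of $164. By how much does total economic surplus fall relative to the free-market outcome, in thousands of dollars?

Rearranging supply gives Qs = 4P - 230. Equilibrium: 970 - P = 4P - 230, so 1200 = 5P and P* = 240, Q* = 730.
Because the ceiling (164) lies below the market-clearing price, it is binding.
At P = 164: Qd = 970 - 164 = 806 and Qs = 4·164 - 230 = 426.
Quantity traded falls to 426. At Q = 426 the demand price is 970 - 426 = 544 and the supply price is (230 + 426)/4 = 164.
Deadweight loss = ½ · (544 - 164) · (730 - 426) = ½ · 380 · 304 = 57760.

57760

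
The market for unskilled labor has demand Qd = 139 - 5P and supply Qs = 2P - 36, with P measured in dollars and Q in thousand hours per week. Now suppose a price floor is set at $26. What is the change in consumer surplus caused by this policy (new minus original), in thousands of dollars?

-11.5

Without the control the market clears where 139 - 5P = 2P - 36, i.e. P* = 25 and Q* = 14.
Because the floor (26) lies above the market-clearing price, it is binding.
At P = 26: Qd = 139 - 5·26 = 9 and Qs = 2·26 - 36 = 16.
Consumer surplus without the control is ½ · (27.8 - 25) · 14 = 19.6.
With the floor, consumers buy 9 units at 26, so CS = ½ · (27.8 - 26) · 9 = 8.1.
Change in consumer surplus = 8.1 - 19.6 = -11.5.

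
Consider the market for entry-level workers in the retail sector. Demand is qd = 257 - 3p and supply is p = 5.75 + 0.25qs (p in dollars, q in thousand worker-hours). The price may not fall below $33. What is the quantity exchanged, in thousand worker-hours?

137

Rearranging supply gives qs = 4p - 23. In a free market, 257 - 3p = 4p - 23 gives the equilibrium p* = 40, q* = 137.
Since 33 is below p* = 40, the floor does not bind and the free-market outcome prevails.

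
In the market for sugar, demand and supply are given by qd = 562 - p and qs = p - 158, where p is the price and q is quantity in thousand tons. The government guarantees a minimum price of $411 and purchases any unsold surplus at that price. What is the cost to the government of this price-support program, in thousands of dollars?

Without the control the market clears where 562 - p = p - 158, i.e. p* = 360 and q* = 202.
The floor of 411 is above the equilibrium price 360, so it binds.
At p = 411: qd = 562 - 411 = 151 and qs = 411 - 158 = 253.
Surplus = qs - qd = 102.
Government expenditure = surplus × support price = 102 × 411 = 41922.

41922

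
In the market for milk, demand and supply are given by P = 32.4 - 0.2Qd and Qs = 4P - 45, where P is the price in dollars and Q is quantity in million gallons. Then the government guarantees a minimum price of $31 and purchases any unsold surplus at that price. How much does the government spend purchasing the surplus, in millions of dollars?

2232

Rearranging demand gives Qd = 162 - 5P. Equilibrium: 162 - 5P = 4P - 45, so 207 = 9P and P* = 23, Q* = 47.
Since 31 > 23, the floor is binding.
At P = 31: Qd = 162 - 5·31 = 7 and Qs = 4·31 - 45 = 79.
Surplus = Qs - Qd = 72.
Government expenditure = surplus × support price = 72 × 31 = 2232.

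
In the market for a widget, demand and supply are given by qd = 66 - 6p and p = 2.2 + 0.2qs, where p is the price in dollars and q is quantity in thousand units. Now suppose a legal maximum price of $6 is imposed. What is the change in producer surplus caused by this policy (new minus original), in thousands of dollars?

-21.5

Rearranging supply gives qs = 5p - 11. Without the control the market clears where 66 - 6p = 5p - 11, i.e. p* = 7 and q* = 24.
Because the ceiling (6) lies below the market-clearing price, it is binding.
At p = 6: qd = 66 - 6·6 = 30 and qs = 5·6 - 11 = 19.
Producer surplus without the control is ½ · (7 - 2.2) · 24 = 57.6.
With the ceiling, producers sell 19 units at 6, so PS = ½ · (6 - 2.2) · 19 = 36.1.
Change in producer surplus = 36.1 - 57.6 = -21.5.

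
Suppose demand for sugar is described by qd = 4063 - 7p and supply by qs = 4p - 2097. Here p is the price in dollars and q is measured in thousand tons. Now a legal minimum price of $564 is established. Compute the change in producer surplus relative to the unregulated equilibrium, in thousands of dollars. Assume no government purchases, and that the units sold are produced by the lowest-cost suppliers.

362

In a free market, 4063 - 7p = 4p - 2097 gives the equilibrium p* = 560, q* = 143.
Because the floor (564) lies above the market-clearing price, it is binding.
At p = 564: qd = 4063 - 7·564 = 115 and qs = 4·564 - 2097 = 159.
Producer surplus without the control is ½ · (560 - 524.25) · 143 = 2556.125.
With the floor, 115 units are sold at 564. The supply price at q = 115 is 553, so PS = ½ · [(564 - 524.25) + (564 - 553)] · 115 = 2918.125.
Change in producer surplus = 2918.125 - 2556.125 = 362.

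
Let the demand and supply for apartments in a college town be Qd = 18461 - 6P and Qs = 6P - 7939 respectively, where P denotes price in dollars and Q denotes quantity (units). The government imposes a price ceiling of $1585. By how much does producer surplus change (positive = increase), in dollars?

-2100840

Without the control the market clears where 18461 - 6P = 6P - 7939, i.e. P* = 2200 and Q* = 5261.
Since 1585 < 2200, the ceiling is binding.
At P = 1585: Qd = 18461 - 6·1585 = 8951 and Qs = 6·1585 - 7939 = 1571.
Producer surplus without the control is ½ · (2200 - 7939/6) · 5261 = 27678121/12.
With the ceiling, producers sell 1571 units at 1585, so PS = ½ · (1585 - 7939/6) · 1571 = 2468041/12.
Change in producer surplus = 2468041/12 - 27678121/12 = -2100840.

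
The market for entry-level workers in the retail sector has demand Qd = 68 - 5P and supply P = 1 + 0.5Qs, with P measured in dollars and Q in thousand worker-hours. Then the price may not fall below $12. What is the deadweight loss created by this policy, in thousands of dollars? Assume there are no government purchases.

35

Rearranging supply gives Qs = 2P - 2. Without the control the market clears where 68 - 5P = 2P - 2, i.e. P* = 10 and Q* = 18.
The floor of 12 is above the equilibrium price 10, so it binds.
At P = 12: Qd = 68 - 5·12 = 8 and Qs = 2·12 - 2 = 22.
Quantity traded falls to 8. At Q = 8 the demand price is (68 - 8)/5 = 12 and the supply price is (2 + 8)/2 = 5.
Deadweight loss = ½ · (12 - 5) · (18 - 8) = ½ · 7 · 10 = 35.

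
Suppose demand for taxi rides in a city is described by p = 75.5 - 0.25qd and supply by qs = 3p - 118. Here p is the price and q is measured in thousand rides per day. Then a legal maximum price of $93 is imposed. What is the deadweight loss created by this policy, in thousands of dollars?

Rearranging demand gives qd = 302 - 4p. In a free market, 302 - 4p = 3p - 118 gives the equilibrium p* = 60, q* = 62.
Since 93 is above p* = 60, the ceiling does not bind and the free-market outcome prevails.
Since the control does not bind, no trades are prevented and deadweight loss is zero.

0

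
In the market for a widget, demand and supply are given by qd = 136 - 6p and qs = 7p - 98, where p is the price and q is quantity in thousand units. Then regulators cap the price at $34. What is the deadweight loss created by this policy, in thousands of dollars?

Equilibrium: 136 - 6p = 7p - 98, so 234 = 13p and p* = 18, q* = 28.
Since 34 is above p* = 18, the ceiling does not bind and the free-market outcome prevails.
Since the control does not bind, no trades are prevented and deadweight loss is zero.

0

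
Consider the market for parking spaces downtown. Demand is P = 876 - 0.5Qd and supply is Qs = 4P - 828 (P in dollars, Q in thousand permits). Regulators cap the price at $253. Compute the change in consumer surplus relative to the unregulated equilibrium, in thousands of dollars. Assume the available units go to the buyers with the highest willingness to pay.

-92748

Rearranging demand gives Qd = 1752 - 2P. Equilibrium: 1752 - 2P = 4P - 828, so 2580 = 6P and P* = 430, Q* = 892.
Since 253 < 430, the ceiling is binding.
At P = 253: Qd = 1752 - 2·253 = 1246 and Qs = 4·253 - 828 = 184.
Consumer surplus without the control is ½ · (876 - 430) · 892 = 198916.
With the ceiling, 184 units are sold at 253 (assume they go to the highest-value buyers). The demand price at Q = 184 is 784, so CS = ½ · [(876 - 253) + (784 - 253)] · 184 = 106168.
Change in consumer surplus = 106168 - 198916 = -92748.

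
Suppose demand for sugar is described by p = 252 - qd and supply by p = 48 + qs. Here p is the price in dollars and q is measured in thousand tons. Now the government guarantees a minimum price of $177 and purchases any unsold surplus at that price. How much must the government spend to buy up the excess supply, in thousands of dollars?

Rearranging demand gives qd = 252 - p; rearranging supply gives qs = p - 48. Equilibrium: 252 - p = p - 48, so 300 = 2p and p* = 150, q* = 102.
Since 177 > 150, the floor is binding.
At p = 177: qd = 252 - 177 = 75 and qs = 177 - 48 = 129.
Surplus = qs - qd = 54.
Government expenditure = surplus × support price = 54 × 177 = 9558.

9558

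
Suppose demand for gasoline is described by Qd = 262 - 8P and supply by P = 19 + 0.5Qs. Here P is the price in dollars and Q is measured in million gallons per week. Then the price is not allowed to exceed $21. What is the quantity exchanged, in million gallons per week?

Rearranging supply gives Qs = 2P - 38. Without the control the market clears where 262 - 8P = 2P - 38, i.e. P* = 30 and Q* = 22.
Because the ceiling (21) lies below the market-clearing price, it is binding.
At P = 21: Qd = 262 - 8·21 = 94 and Qs = 2·21 - 38 = 4.
The quantity actually transacted is the short side, supply: 4.

4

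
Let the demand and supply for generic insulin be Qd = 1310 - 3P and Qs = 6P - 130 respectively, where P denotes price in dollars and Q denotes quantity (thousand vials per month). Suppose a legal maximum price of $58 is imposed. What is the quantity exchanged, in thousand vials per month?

218

Setting quantity demanded equal to quantity supplied, 1310 - 3P = 6P - 130, gives P* = 160 and Q* = 830.
Since 58 < 160, the ceiling is binding.
At P = 58: Qd = 1310 - 3·58 = 1136 and Qs = 6·58 - 130 = 218.
The quantity actually transacted is the short side, supply: 218.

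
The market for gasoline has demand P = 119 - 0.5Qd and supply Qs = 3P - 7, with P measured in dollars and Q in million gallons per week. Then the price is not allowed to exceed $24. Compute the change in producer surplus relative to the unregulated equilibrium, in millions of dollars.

Rearranging demand gives Qd = 238 - 2P. Equilibrium: 238 - 2P = 3P - 7, so 245 = 5P and P* = 49, Q* = 140.
Because the ceiling (24) lies below the market-clearing price, it is binding.
At P = 24: Qd = 238 - 2·24 = 190 and Qs = 3·24 - 7 = 65.
Producer surplus without the control is ½ · (49 - 7/3) · 140 = 9800/3.
With the ceiling, producers sell 65 units at 24, so PS = ½ · (24 - 7/3) · 65 = 4225/6.
Change in producer surplus = 4225/6 - 9800/3 = -2562.5.

-2562.5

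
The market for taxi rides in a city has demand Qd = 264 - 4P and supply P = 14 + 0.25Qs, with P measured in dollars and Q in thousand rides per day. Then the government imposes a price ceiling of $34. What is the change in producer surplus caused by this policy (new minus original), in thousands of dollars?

-552

Rearranging supply gives Qs = 4P - 56. Equilibrium: 264 - 4P = 4P - 56, so 320 = 8P and P* = 40, Q* = 104.
The ceiling of 34 is below the equilibrium price 40, so it binds.
At P = 34: Qd = 264 - 4·34 = 128 and Qs = 4·34 - 56 = 80.
Producer surplus without the control is ½ · (40 - 14) · 104 = 1352.
With the ceiling, producers sell 80 units at 34, so PS = ½ · (34 - 14) · 80 = 800.
Change in producer surplus = 800 - 1352 = -552.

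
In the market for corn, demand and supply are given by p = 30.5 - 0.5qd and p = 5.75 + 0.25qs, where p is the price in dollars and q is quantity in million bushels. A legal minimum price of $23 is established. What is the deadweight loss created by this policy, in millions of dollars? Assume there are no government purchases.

Rearranging demand gives qd = 61 - 2p; rearranging supply gives qs = 4p - 23. In a free market, 61 - 2p = 4p - 23 gives the equilibrium p* = 14, q* = 33.
Since 23 > 14, the floor is binding.
At p = 23: qd = 61 - 2·23 = 15 and qs = 4·23 - 23 = 69.
Quantity traded falls to 15. At q = 15 the demand price is (61 - 15)/2 = 23 and the supply price is (23 + 15)/4 = 9.5.
Deadweight loss = ½ · (23 - 9.5) · (33 - 15) = ½ · 13.5 · 18 = 121.5.

121.5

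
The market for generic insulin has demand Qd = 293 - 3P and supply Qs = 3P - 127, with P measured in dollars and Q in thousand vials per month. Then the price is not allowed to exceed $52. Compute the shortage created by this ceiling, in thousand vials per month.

108

Equilibrium: 293 - 3P = 3P - 127, so 420 = 6P and P* = 70, Q* = 83.
Because the ceiling (52) lies below the market-clearing price, it is binding.
At P = 52: Qd = 293 - 3·52 = 137 and Qs = 3·52 - 127 = 29.
Shortage = Qd - Qs = 137 - 29 = 108.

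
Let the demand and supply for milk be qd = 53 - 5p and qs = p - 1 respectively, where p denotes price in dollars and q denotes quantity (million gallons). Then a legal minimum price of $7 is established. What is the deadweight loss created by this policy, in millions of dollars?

Equilibrium: 53 - 5p = p - 1, so 54 = 6p and p* = 9, q* = 8.
Since 7 is below p* = 9, the floor does not bind and the free-market outcome prevails.
Since the control does not bind, no trades are prevented and deadweight loss is zero.

0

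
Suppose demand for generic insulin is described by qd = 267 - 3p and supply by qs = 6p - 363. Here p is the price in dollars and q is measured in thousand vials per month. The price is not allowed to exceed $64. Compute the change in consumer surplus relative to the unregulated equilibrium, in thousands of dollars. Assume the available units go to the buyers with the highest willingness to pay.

In a free market, 267 - 3p = 6p - 363 gives the equilibrium p* = 70, q* = 57.
Because the ceiling (64) lies below the market-clearing price, it is binding.
At p = 64: qd = 267 - 3·64 = 75 and qs = 6·64 - 363 = 21.
Consumer surplus without the control is ½ · (89 - 70) · 57 = 541.5.
With the ceiling, 21 units are sold at 64 (assume they go to the highest-value buyers). The demand price at q = 21 is 82, so CS = ½ · [(89 - 64) + (82 - 64)] · 21 = 451.5.
Change in consumer surplus = 451.5 - 541.5 = -90.

-90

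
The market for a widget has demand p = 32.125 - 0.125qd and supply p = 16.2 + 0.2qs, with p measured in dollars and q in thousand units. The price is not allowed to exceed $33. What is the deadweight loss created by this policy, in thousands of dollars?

0

Rearranging demand gives qd = 257 - 8p; rearranging supply gives qs = 5p - 81. In a free market, 257 - 8p = 5p - 81 gives the equilibrium p* = 26, q* = 49.
Since 33 is above p* = 26, the ceiling does not bind and the free-market outcome prevails.
Since the control does not bind, no trades are prevented and deadweight loss is zero.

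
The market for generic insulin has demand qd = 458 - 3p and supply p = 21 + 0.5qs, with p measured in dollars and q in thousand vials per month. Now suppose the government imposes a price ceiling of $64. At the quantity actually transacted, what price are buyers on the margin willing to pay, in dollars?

124

Rearranging supply gives qs = 2p - 42. Setting quantity demanded equal to quantity supplied, 458 - 3p = 2p - 42, gives p* = 100 and q* = 158.
The ceiling of 64 is below the equilibrium price 100, so it binds.
At p = 64: qd = 458 - 3·64 = 266 and qs = 2·64 - 42 = 86.
Only 86 units reach the market. On the demand curve, the marginal buyer's willingness to pay at q = 86 is (458 - 86)/3 = 124.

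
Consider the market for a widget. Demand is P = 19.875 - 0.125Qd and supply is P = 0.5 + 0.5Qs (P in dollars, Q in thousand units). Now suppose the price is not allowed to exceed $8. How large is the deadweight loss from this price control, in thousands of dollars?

Rearranging demand gives Qd = 159 - 8P; rearranging supply gives Qs = 2P - 1. Setting quantity demanded equal to quantity supplied, 159 - 8P = 2P - 1, gives P* = 16 and Q* = 31.
The ceiling of 8 is below the equilibrium price 16, so it binds.
At P = 8: Qd = 159 - 8·8 = 95 and Qs = 2·8 - 1 = 15.
Quantity traded falls to 15. At Q = 15 the demand price is (159 - 15)/8 = 18 and the supply price is (1 + 15)/2 = 8.
Deadweight loss = ½ · (18 - 8) · (31 - 15) = ½ · 10 · 16 = 80.

80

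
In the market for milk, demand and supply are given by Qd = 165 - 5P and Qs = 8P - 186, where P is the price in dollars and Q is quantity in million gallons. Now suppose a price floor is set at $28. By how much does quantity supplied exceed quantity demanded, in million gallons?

13

Setting quantity demanded equal to quantity supplied, 165 - 5P = 8P - 186, gives P* = 27 and Q* = 30.
The floor of 28 is above the equilibrium price 27, so it binds.
At P = 28: Qd = 165 - 5·28 = 25 and Qs = 8·28 - 186 = 38.
Surplus = Qs - Qd = 38 - 25 = 13.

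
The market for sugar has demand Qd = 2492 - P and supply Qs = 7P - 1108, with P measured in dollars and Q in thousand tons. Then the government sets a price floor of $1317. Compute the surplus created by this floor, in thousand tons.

Equilibrium: 2492 - P = 7P - 1108, so 3600 = 8P and P* = 450, Q* = 2042.
Because the floor (1317) lies above the market-clearing price, it is binding.
At P = 1317: Qd = 2492 - 1317 = 1175 and Qs = 7·1317 - 1108 = 8111.
Surplus = Qs - Qd = 8111 - 1175 = 6936.

6936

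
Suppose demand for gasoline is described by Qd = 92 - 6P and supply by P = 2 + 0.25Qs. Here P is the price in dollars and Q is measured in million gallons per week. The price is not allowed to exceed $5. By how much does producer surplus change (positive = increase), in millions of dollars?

-110

Rearranging supply gives Qs = 4P - 8. Without the control the market clears where 92 - 6P = 4P - 8, i.e. P* = 10 and Q* = 32.
The ceiling of 5 is below the equilibrium price 10, so it binds.
At P = 5: Qd = 92 - 6·5 = 62 and Qs = 4·5 - 8 = 12.
Producer surplus without the control is ½ · (10 - 2) · 32 = 128.
With the ceiling, producers sell 12 units at 5, so PS = ½ · (5 - 2) · 12 = 18.
Change in producer surplus = 18 - 128 = -110.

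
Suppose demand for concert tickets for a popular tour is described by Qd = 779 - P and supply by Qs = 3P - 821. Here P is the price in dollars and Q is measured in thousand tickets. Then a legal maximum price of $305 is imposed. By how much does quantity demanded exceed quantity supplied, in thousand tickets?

Without the control the market clears where 779 - P = 3P - 821, i.e. P* = 400 and Q* = 379.
Because the ceiling (305) lies below the market-clearing price, it is binding.
At P = 305: Qd = 779 - 305 = 474 and Qs = 3·305 - 821 = 94.
Shortage = Qd - Qs = 474 - 94 = 380.

380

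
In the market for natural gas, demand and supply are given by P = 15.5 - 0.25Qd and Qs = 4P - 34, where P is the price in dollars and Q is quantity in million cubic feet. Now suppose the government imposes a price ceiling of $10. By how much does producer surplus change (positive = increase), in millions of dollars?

-20

Rearranging demand gives Qd = 62 - 4P. In a free market, 62 - 4P = 4P - 34 gives the equilibrium P* = 12, Q* = 14.
The ceiling of 10 is below the equilibrium price 12, so it binds.
At P = 10: Qd = 62 - 4·10 = 22 and Qs = 4·10 - 34 = 6.
Producer surplus without the control is ½ · (12 - 8.5) · 14 = 24.5.
With the ceiling, producers sell 6 units at 10, so PS = ½ · (10 - 8.5) · 6 = 4.5.
Change in producer surplus = 4.5 - 24.5 = -20.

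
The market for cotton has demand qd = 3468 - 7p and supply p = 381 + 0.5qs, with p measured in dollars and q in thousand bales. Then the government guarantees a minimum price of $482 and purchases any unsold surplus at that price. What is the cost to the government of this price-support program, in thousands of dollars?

52056

Rearranging supply gives qs = 2p - 762. Without the control the market clears where 3468 - 7p = 2p - 762, i.e. p* = 470 and q* = 178.
The floor of 482 is above the equilibrium price 470, so it binds.
At p = 482: qd = 3468 - 7·482 = 94 and qs = 2·482 - 762 = 202.
Surplus = qs - qd = 108.
Government expenditure = surplus × support price = 108 × 482 = 52056.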